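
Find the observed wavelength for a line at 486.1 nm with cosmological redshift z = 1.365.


lam_obs = lam_emit * (1 + z) = 486.1 * (1 + 1.365) = 1149.6265

1149.6265 nm


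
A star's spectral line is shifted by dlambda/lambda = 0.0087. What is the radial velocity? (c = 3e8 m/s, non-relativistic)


v = (dlambda/lambda) * c = 0.0087 * 3e8 = 2.610e+06

2.610e+06 m/s


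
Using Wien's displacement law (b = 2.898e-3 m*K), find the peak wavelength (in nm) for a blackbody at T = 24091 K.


lam_max = b / T = 2.898e-3 / 24091 = 1.203e-07 m = 120.2939 nm

120.2939 nm


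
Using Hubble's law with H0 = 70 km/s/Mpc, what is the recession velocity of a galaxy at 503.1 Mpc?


v = H0 * d = 70 * 503.1 = 35217.0

35217.0 km/s


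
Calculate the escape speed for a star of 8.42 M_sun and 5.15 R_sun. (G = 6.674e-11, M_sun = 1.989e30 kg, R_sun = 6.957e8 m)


M = 8.42 * 1.989e30 kg = 1.674738e+31 kg; R = 5.15 * 6.957e8 m = 3.582855e+09 m. v_esc = sqrt(2GM/R) = sqrt(2 * 6.674e-11 * 1.674738e+31 / 3.582855e+09) = 789890.5537

789890.5537 m/s


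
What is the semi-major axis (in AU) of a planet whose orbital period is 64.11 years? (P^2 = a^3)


a = P^(2/3) = 64.11^(2/3) = 16.0183

16.0183 AU


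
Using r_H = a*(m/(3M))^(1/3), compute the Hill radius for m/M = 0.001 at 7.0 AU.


r_H = a * (m/3M)^(1/3) = 7.0 * (0.001/3)^(1/3) = 0.4854

0.4854 AU


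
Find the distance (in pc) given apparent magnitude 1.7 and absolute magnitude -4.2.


d = 10^((m - M + 5)/5) = 10^((1.7 - -4.2 + 5)/5) = 151.3561

151.3561 pc


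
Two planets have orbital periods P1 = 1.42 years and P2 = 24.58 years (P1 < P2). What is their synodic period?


1/P_syn = |1/P1 - 1/P2| = |1/1.42 - 1/24.58| => P_syn = 1.5071

1.5071 years


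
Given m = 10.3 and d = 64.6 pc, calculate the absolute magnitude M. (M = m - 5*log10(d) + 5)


M = m - 5*log10(d) + 5 = 10.3 - 5*log10(64.6) + 5 = 6.2488

6.2488


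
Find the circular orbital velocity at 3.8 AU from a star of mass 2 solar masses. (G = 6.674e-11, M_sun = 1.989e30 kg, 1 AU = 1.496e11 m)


v = sqrt(GM/r) = sqrt(6.674e-11 * 3.978e+30 / 5.685e+11) = 21610.6533

21610.6533 m/s


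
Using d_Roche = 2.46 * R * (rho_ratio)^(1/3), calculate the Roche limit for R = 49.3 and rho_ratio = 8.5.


d_Roche = 2.46 * 49.3 * 8.5^(1/3) = 247.5075

247.5075


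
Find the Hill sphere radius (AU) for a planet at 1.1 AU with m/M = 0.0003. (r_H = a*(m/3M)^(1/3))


r_H = a * (m/3M)^(1/3) = 1.1 * (0.0003/3)^(1/3) = 0.0511

0.0511 AU


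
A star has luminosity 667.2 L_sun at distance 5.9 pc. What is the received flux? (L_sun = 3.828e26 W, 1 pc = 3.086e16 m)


F = L / (4*pi*d^2) = 2.554e+29 / (4*pi*(1.821e+17)^2) = 6.131e-07

6.131e-07 W/m^2


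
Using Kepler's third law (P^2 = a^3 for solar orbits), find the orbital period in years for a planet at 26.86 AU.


P = a^(3/2) = 26.86^1.5 = 139.2063

139.2063 years


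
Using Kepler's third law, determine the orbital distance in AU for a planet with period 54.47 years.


a = P^(2/3) = 54.47^(2/3) = 14.3694

14.3694 AU


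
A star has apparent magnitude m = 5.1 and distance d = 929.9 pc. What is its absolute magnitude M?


M = m - 5*log10(d) + 5 = 5.1 - 5*log10(929.9) + 5 = -4.7422

-4.7422


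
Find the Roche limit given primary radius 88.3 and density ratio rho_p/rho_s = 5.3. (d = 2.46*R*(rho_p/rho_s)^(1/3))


d_Roche = 2.46 * 88.3 * 5.3^(1/3) = 378.7225

378.7225


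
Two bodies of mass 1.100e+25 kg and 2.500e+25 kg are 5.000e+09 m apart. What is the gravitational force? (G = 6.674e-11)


F = G*m1*m2/r^2 = 6.674e-11 * 1.100e+25 * 2.500e+25 / (5.000e+09)^2 = 6.674e-11 * 2.750e+50 / 2.500e+19 = 7.341e+20

7.341e+20 N


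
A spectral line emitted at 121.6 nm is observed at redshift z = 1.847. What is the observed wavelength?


lam_obs = lam_emit * (1 + z) = 121.6 * (1 + 1.847) = 346.1952

346.1952 nm


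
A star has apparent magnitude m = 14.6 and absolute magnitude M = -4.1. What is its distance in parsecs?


d = 10^((m - M + 5)/5) = 10^((14.6 - -4.1 + 5)/5) = 54954.0874

54954.0874 pc


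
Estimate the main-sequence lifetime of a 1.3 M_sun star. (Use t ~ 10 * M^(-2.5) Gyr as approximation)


t = 10 * M^(-2.5) = 10 * 1.3^(-2.5) = 5.1897

5.1897 Gyr


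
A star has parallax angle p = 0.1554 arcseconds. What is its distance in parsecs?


d = 1/p = 1/0.1554 = 6.435

6.435 pc


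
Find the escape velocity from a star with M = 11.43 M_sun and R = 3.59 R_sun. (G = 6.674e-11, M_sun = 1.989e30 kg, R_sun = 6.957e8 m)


M = 11.43 * 1.989e30 kg = 2.273427e+31 kg; R = 3.59 * 6.957e8 m = 2.497563e+09 m. v_esc = sqrt(2GM/R) = sqrt(2 * 6.674e-11 * 2.273427e+31 / 2.497563e+09) = 1.102e+06

1.102e+06 m/s


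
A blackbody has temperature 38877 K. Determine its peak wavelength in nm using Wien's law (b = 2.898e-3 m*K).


lam_max = b / T = 2.898e-3 / 38877 = 7.454e-08 m = 74.5428 nm

74.5428 nm


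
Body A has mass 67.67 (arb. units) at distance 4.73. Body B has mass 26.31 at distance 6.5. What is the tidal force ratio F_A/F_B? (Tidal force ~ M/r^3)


Ratio = (M1/r1^3) / (M2/r2^3) = (67.67/4.73^3) / (26.31/6.5^3) = 6.6747

6.6747


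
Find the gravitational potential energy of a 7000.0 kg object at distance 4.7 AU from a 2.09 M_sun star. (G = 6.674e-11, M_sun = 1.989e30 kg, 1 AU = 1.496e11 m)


M = 2.09 * 1.989e30 kg = 4.15701e+30 kg; r = 4.7 AU * 1.496e11 m/AU = 7.0312e+11 m. U = -GM*m/r = -(6.674e-11 * 4.15701e+30 * 7000.0) / 7.0312e+11 = -2.762e+12

-2.762e+12 J


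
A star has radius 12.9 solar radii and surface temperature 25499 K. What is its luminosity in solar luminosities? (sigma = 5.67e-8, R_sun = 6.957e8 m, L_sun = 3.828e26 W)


R = 12.9 * 6.957e8 m = 8.97453e+09 m. L = 4*pi*R^2*sigma*T^4 = 4*pi*(8.97453e+09)^2 * 5.67e-8 * 25499^4 = 2.426101386e+31 W. L/L_sun = 2.426101386e+31 / 3.828e26 = 63377.7792

63377.7792 L_sun


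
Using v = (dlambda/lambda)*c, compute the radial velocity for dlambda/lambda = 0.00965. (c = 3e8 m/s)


v = (dlambda/lambda) * c = 0.00965 * 3e8 = 2.895e+06

2.895e+06 m/s


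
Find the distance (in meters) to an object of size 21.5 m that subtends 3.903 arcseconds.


D = size / theta_rad, theta_rad = 3.903 * pi/(180*3600) = 1.892e-05, D = 1.136e+06

1.136e+06 m


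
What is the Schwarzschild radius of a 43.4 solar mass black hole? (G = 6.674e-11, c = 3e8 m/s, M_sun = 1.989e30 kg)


M = 43.4 * 1.989e30 kg = 8.63226e+31 kg. rs = 2GM/c^2 = 2 * 6.674e-11 * 8.63226e+31 / (3e8)^2 = 128026.0072

128026.0072 m


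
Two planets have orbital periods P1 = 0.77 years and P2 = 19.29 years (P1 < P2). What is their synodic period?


1/P_syn = |1/P1 - 1/P2| = |1/0.77 - 1/19.29| => P_syn = 0.802

0.802 years


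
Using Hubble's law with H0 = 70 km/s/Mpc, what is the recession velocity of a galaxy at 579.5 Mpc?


v = H0 * d = 70 * 579.5 = 40565.0

40565.0 km/s


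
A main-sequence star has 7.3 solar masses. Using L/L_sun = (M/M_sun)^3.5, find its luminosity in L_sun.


L/L_sun = (M/M_sun)^3.5 = 7.3^3.5 = 1051.0661

1051.0661 L_sun


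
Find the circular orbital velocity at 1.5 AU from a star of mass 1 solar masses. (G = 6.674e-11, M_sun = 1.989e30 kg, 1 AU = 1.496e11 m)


v = sqrt(GM/r) = sqrt(6.674e-11 * 1.989e+30 / 2.244e+11) = 24321.9878

24321.9878 m/s


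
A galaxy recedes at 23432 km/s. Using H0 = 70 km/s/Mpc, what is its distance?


d = v / H0 = 23432 / 70 = 334.7429

334.7429 Mpc


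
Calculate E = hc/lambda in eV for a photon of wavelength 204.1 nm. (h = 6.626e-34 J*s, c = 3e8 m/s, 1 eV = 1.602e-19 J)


E = hc/lambda = 6.626e-34 * 3e8 / 2.041e-07 = 9.739e-19 J = 6.0795 eV

6.0795 eV


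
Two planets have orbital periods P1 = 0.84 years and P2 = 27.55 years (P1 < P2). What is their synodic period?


1/P_syn = |1/P1 - 1/P2| = |1/0.84 - 1/27.55| => P_syn = 0.8664

0.8664 years


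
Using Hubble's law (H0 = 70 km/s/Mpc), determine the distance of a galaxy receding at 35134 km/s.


d = v / H0 = 35134 / 70 = 501.9143

501.9143 Mpc


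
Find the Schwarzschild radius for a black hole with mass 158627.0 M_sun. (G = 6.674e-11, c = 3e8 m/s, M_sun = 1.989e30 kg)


M = 158627.0 * 1.989e30 kg = 3.15509103e+35 kg. rs = 2GM/c^2 = 2 * 6.674e-11 * 3.15509103e+35 / (3e8)^2 = 4.679e+08

4.679e+08 m


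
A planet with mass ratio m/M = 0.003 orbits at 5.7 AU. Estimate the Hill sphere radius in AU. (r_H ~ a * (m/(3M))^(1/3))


r_H = a * (m/3M)^(1/3) = 5.7 * (0.003/3)^(1/3) = 0.57

0.57 AU


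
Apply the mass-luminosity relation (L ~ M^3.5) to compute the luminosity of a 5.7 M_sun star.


L/L_sun = (M/M_sun)^3.5 = 5.7^3.5 = 442.1422

442.1422 L_sun


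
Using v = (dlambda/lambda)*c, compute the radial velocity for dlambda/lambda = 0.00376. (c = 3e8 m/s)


v = (dlambda/lambda) * c = 0.00376 * 3e8 = 1.128e+06

1.128e+06 m/s


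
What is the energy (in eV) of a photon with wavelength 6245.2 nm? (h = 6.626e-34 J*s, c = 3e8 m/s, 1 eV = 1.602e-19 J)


E = hc/lambda = 6.626e-34 * 3e8 / 6.245e-06 = 3.183e-20 J = 0.1987 eV

0.1987 eV


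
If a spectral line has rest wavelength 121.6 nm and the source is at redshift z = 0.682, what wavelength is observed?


lam_obs = lam_emit * (1 + z) = 121.6 * (1 + 0.682) = 204.5312

204.5312 nm


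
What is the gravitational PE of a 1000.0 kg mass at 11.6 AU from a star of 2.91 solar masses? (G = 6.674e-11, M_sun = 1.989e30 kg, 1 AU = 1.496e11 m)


M = 2.91 * 1.989e30 kg = 5.78799e+30 kg; r = 11.6 AU * 1.496e11 m/AU = 1.73536e+12 m. U = -GM*m/r = -(6.674e-11 * 5.78799e+30 * 1000.0) / 1.73536e+12 = -2.226e+11

-2.226e+11 J


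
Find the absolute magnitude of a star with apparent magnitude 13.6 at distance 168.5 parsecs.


M = m - 5*log10(d) + 5 = 13.6 - 5*log10(168.5) + 5 = 7.467

7.467


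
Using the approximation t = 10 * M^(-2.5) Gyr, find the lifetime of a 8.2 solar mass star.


t = 10 * M^(-2.5) = 10 * 8.2^(-2.5) = 0.0519

0.0519 Gyr


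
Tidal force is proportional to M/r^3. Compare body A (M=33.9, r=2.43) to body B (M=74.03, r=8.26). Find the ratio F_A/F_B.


Ratio = (M1/r1^3) / (M2/r2^3) = (33.9/2.43^3) / (74.03/8.26^3) = 17.9851

17.9851


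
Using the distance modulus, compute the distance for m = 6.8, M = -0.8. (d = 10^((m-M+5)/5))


d = 10^((m - M + 5)/5) = 10^((6.8 - -0.8 + 5)/5) = 331.1311

331.1311 pc


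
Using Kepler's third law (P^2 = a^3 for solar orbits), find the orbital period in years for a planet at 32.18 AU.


P = a^(3/2) = 32.18^1.5 = 182.5488

182.5488 years


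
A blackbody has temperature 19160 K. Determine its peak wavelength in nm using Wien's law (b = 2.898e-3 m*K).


lam_max = b / T = 2.898e-3 / 19160 = 1.513e-07 m = 151.2526 nm

151.2526 nm


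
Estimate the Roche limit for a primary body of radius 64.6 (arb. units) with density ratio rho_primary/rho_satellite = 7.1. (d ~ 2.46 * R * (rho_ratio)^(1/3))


d_Roche = 2.46 * 64.6 * 7.1^(1/3) = 305.4361

305.4361


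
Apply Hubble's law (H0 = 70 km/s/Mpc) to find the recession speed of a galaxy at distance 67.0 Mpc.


v = H0 * d = 70 * 67.0 = 4690.0

4690.0 km/s


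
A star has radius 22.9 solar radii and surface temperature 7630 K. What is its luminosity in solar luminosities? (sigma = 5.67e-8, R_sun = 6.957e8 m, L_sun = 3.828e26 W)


R = 22.9 * 6.957e8 m = 1.593153e+10 m. L = 4*pi*R^2*sigma*T^4 = 4*pi*(1.593153e+10)^2 * 5.67e-8 * 7630^4 = 6.1292318e+29 W. L/L_sun = 6.1292318e+29 / 3.828e26 = 1601.1577

1601.1577 L_sun


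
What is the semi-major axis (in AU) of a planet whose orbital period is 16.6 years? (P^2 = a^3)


a = P^(2/3) = 16.6^(2/3) = 6.5074

6.5074 AU


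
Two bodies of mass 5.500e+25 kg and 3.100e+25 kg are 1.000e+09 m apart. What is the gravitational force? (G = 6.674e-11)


F = G*m1*m2/r^2 = 6.674e-11 * 5.500e+25 * 3.100e+25 / (1.000e+09)^2 = 6.674e-11 * 1.705e+51 / 1.000e+18 = 1.138e+23

1.138e+23 N


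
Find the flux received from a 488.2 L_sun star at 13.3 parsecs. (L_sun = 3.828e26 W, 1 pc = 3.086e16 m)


F = L / (4*pi*d^2) = 1.869e+29 / (4*pi*(4.104e+17)^2) = 8.828e-08

8.828e-08 W/m^2


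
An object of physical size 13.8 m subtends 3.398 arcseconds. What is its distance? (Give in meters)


D = size / theta_rad, theta_rad = 3.398 * pi/(180*3600) = 1.647e-05, D = 837685.2049

837685.2049 m


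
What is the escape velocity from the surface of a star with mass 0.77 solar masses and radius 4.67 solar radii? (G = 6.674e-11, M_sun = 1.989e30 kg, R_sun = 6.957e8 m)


M = 0.77 * 1.989e30 kg = 1.53153e+30 kg; R = 4.67 * 6.957e8 m = 3.248919e+09 m. v_esc = sqrt(2GM/R) = sqrt(2 * 6.674e-11 * 1.53153e+30 / 3.248919e+09) = 250842.6679

250842.6679 m/s


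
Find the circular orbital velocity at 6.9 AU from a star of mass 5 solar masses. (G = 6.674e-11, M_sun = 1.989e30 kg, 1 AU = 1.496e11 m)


v = sqrt(GM/r) = sqrt(6.674e-11 * 9.945e+30 / 1.032e+12) = 25357.4252

25357.4252 m/s


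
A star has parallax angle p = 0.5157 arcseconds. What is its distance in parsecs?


d = 1/p = 1/0.5157 = 1.9391

1.9391 pc


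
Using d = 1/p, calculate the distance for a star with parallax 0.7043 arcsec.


d = 1/p = 1/0.7043 = 1.4198

1.4198 pc


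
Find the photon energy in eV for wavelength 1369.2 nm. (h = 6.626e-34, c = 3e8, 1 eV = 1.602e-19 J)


E = hc/lambda = 6.626e-34 * 3e8 / 1.369e-06 = 1.452e-19 J = 0.9062 eV

0.9062 eV


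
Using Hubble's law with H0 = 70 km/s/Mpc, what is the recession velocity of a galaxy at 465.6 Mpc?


v = H0 * d = 70 * 465.6 = 32592.0

32592.0 km/s


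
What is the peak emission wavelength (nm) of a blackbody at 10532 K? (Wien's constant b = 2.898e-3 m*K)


lam_max = b / T = 2.898e-3 / 10532 = 2.752e-07 m = 275.1614 nm

275.1614 nm


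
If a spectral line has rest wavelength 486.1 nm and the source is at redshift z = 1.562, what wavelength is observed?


lam_obs = lam_emit * (1 + z) = 486.1 * (1 + 1.562) = 1245.3882

1245.3882 nm


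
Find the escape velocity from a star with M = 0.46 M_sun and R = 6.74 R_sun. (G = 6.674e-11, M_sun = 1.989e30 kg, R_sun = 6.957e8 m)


M = 0.46 * 1.989e30 kg = 9.1494e+29 kg; R = 6.74 * 6.957e8 m = 4.689018e+09 m. v_esc = sqrt(2GM/R) = sqrt(2 * 6.674e-11 * 9.1494e+29 / 4.689018e+09) = 161385.1077

161385.1077 m/s


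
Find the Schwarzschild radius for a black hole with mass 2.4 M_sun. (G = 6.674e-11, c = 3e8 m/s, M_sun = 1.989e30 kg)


M = 2.4 * 1.989e30 kg = 4.7736e+30 kg. rs = 2GM/c^2 = 2 * 6.674e-11 * 4.7736e+30 / (3e8)^2 = 7079.7792

7079.7792 m


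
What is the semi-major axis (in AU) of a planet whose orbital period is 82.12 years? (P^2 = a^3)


a = P^(2/3) = 82.12^(2/3) = 18.8929

18.8929 AU


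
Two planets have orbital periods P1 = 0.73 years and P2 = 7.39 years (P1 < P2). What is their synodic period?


1/P_syn = |1/P1 - 1/P2| = |1/0.73 - 1/7.39| => P_syn = 0.81

0.81 years


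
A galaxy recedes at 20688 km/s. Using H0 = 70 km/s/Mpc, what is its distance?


d = v / H0 = 20688 / 70 = 295.5429

295.5429 Mpc


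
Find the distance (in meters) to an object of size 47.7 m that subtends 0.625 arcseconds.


D = size / theta_rad, theta_rad = 0.625 * pi/(180*3600) = 3.030e-06, D = 1.574e+07

1.574e+07 m


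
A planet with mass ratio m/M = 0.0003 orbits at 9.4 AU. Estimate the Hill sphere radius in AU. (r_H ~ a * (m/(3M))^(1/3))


r_H = a * (m/3M)^(1/3) = 9.4 * (0.0003/3)^(1/3) = 0.4363

0.4363 AU


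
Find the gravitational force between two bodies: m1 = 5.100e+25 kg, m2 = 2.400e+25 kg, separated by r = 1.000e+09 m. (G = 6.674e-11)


F = G*m1*m2/r^2 = 6.674e-11 * 5.100e+25 * 2.400e+25 / (1.000e+09)^2 = 6.674e-11 * 1.224e+51 / 1.000e+18 = 8.169e+22

8.169e+22 N


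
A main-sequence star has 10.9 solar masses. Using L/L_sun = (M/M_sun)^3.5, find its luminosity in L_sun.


L/L_sun = (M/M_sun)^3.5 = 10.9^3.5 = 4275.5574

4275.5574 L_sun


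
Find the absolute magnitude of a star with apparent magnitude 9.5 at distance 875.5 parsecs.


M = m - 5*log10(d) + 5 = 9.5 - 5*log10(875.5) + 5 = -0.2113

-0.2113


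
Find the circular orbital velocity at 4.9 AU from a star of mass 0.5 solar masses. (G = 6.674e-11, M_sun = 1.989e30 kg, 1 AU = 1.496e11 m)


v = sqrt(GM/r) = sqrt(6.674e-11 * 9.945e+29 / 7.330e+11) = 9515.501

9515.501 m/s


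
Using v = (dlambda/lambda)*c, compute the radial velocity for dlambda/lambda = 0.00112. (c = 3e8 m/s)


v = (dlambda/lambda) * c = 0.00112 * 3e8 = 336000.0

336000.0 m/s


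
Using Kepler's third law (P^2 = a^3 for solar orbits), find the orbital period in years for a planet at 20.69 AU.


P = a^(3/2) = 20.69^1.5 = 94.1111

94.1111 years


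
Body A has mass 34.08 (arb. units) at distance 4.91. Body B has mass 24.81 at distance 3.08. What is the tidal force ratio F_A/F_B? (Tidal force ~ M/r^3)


Ratio = (M1/r1^3) / (M2/r2^3) = (34.08/4.91^3) / (24.81/3.08^3) = 0.3391

0.3391


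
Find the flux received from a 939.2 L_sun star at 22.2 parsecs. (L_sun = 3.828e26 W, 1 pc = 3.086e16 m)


F = L / (4*pi*d^2) = 3.595e+29 / (4*pi*(6.851e+17)^2) = 6.096e-08

6.096e-08 W/m^2


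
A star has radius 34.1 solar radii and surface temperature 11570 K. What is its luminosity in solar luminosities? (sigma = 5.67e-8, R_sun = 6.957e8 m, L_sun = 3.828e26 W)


R = 34.1 * 6.957e8 m = 2.372337e+10 m. L = 4*pi*R^2*sigma*T^4 = 4*pi*(2.372337e+10)^2 * 5.67e-8 * 11570^4 = 7.18586615e+30 W. L/L_sun = 7.18586615e+30 / 3.828e26 = 18771.8551

18771.8551 L_sun


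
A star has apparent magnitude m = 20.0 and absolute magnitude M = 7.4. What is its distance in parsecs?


d = 10^((m - M + 5)/5) = 10^((20.0 - 7.4 + 5)/5) = 3311.3112

3311.3112 pc


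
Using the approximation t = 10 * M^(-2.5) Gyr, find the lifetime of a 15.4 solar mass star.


t = 10 * M^(-2.5) = 10 * 15.4^(-2.5) = 0.0107

0.0107 Gyr


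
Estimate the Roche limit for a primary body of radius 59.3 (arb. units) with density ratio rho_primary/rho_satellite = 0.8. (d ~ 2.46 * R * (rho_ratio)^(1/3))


d_Roche = 2.46 * 59.3 * 0.8^(1/3) = 135.4211

135.4211


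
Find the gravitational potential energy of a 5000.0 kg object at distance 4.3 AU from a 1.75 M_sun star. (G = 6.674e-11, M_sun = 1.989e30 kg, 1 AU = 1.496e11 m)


M = 1.75 * 1.989e30 kg = 3.48075e+30 kg; r = 4.3 AU * 1.496e11 m/AU = 6.4328e+11 m. U = -GM*m/r = -(6.674e-11 * 3.48075e+30 * 5000.0) / 6.4328e+11 = -1.806e+12

-1.806e+12 J


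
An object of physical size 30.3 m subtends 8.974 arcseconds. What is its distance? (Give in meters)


D = size / theta_rad, theta_rad = 8.974 * pi/(180*3600) = 4.351e-05, D = 696436.7762

696436.7762 m


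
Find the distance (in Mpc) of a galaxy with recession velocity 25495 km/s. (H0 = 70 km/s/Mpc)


d = v / H0 = 25495 / 70 = 364.2143

364.2143 Mpc


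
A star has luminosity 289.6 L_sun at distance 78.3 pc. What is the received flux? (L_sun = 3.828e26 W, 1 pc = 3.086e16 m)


F = L / (4*pi*d^2) = 1.109e+29 / (4*pi*(2.416e+18)^2) = 1.511e-09

1.511e-09 W/m^2


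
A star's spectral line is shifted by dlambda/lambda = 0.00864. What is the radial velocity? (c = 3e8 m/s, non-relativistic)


v = (dlambda/lambda) * c = 0.00864 * 3e8 = 2.592e+06

2.592e+06 m/s


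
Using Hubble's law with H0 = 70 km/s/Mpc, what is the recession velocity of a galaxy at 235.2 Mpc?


v = H0 * d = 70 * 235.2 = 16464.0

16464.0 km/s


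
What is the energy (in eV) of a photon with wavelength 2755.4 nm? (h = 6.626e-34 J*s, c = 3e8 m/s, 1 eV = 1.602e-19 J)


E = hc/lambda = 6.626e-34 * 3e8 / 2.755e-06 = 7.214e-20 J = 0.4503 eV

0.4503 eV


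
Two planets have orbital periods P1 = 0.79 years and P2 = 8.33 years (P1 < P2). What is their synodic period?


1/P_syn = |1/P1 - 1/P2| = |1/0.79 - 1/8.33| => P_syn = 0.8728

0.8728 years


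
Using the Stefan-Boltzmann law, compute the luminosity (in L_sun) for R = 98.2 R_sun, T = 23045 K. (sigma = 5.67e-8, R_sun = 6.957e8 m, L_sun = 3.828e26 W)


R = 98.2 * 6.957e8 m = 6.831774e+10 m. L = 4*pi*R^2*sigma*T^4 = 4*pi*(6.831774e+10)^2 * 5.67e-8 * 23045^4 = 9.379220696e+32 W. L/L_sun = 9.379220696e+32 / 3.828e26 = 2.450e+06

2.450e+06 L_sun


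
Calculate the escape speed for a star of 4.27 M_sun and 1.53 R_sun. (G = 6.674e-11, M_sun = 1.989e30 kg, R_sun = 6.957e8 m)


M = 4.27 * 1.989e30 kg = 8.49303e+30 kg; R = 1.53 * 6.957e8 m = 1.064421e+09 m. v_esc = sqrt(2GM/R) = sqrt(2 * 6.674e-11 * 8.49303e+30 / 1.064421e+09) = 1.032e+06

1.032e+06 m/s


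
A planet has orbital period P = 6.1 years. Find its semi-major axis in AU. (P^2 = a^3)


a = P^(2/3) = 6.1^(2/3) = 3.3385

3.3385 AU


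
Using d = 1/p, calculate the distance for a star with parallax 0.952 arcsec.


d = 1/p = 1/0.952 = 1.0504

1.0504 pc


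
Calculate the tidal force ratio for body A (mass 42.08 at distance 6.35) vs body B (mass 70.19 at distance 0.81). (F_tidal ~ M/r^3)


Ratio = (M1/r1^3) / (M2/r2^3) = (42.08/6.35^3) / (70.19/0.81^3) = 0.0012

0.0012


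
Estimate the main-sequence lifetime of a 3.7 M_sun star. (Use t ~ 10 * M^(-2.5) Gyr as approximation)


t = 10 * M^(-2.5) = 10 * 3.7^(-2.5) = 0.3797

0.3797 Gyr


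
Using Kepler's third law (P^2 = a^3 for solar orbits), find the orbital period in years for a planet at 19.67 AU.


P = a^(3/2) = 19.67^1.5 = 87.2382

87.2382 years


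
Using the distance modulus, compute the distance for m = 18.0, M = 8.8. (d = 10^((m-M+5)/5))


d = 10^((m - M + 5)/5) = 10^((18.0 - 8.8 + 5)/5) = 691.831

691.831 pc


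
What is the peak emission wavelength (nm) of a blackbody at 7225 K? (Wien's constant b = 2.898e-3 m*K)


lam_max = b / T = 2.898e-3 / 7225 = 4.011e-07 m = 401.1073 nm

401.1073 nm


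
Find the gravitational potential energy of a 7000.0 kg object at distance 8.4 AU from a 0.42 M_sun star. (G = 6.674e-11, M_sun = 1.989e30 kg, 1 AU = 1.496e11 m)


M = 0.42 * 1.989e30 kg = 8.3538e+29 kg; r = 8.4 AU * 1.496e11 m/AU = 1.25664e+12 m. U = -GM*m/r = -(6.674e-11 * 8.3538e+29 * 7000.0) / 1.25664e+12 = -3.106e+11

-3.106e+11 J


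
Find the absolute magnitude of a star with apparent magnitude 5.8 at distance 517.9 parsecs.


M = m - 5*log10(d) + 5 = 5.8 - 5*log10(517.9) + 5 = -2.7712

-2.7712


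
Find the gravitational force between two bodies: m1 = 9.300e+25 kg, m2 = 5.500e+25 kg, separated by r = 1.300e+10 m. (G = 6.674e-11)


F = G*m1*m2/r^2 = 6.674e-11 * 9.300e+25 * 5.500e+25 / (1.300e+10)^2 = 6.674e-11 * 5.115e+51 / 1.690e+20 = 2.020e+21

2.020e+21 N


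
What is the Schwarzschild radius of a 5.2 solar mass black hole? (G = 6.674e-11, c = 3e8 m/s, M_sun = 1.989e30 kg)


M = 5.2 * 1.989e30 kg = 1.03428e+31 kg. rs = 2GM/c^2 = 2 * 6.674e-11 * 1.03428e+31 / (3e8)^2 = 15339.5216

15339.5216 m


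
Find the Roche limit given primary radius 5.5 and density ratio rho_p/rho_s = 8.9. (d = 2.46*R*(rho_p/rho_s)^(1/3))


d_Roche = 2.46 * 5.5 * 8.9^(1/3) = 28.0389

28.0389


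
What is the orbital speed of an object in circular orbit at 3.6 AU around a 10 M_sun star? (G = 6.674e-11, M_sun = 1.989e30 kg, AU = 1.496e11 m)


v = sqrt(GM/r) = sqrt(6.674e-11 * 1.989e+31 / 5.386e+11) = 49647.0497

49647.0497 m/s


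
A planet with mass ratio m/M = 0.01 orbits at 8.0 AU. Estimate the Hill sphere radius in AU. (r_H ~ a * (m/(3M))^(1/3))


r_H = a * (m/3M)^(1/3) = 8.0 * (0.01/3)^(1/3) = 1.195

1.195 AU


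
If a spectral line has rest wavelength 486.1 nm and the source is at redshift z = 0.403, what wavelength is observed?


lam_obs = lam_emit * (1 + z) = 486.1 * (1 + 0.403) = 681.9983

681.9983 nm


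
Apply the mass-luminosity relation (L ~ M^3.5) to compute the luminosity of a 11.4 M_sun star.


L/L_sun = (M/M_sun)^3.5 = 11.4^3.5 = 5002.2683

5002.2683 L_sun


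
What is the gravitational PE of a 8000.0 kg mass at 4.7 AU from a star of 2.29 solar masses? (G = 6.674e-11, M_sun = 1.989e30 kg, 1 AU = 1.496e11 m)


M = 2.29 * 1.989e30 kg = 4.55481e+30 kg; r = 4.7 AU * 1.496e11 m/AU = 7.0312e+11 m. U = -GM*m/r = -(6.674e-11 * 4.55481e+30 * 8000.0) / 7.0312e+11 = -3.459e+12

-3.459e+12 J


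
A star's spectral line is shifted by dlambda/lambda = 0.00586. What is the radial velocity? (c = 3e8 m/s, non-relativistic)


v = (dlambda/lambda) * c = 0.00586 * 3e8 = 1.758e+06

1.758e+06 m/s


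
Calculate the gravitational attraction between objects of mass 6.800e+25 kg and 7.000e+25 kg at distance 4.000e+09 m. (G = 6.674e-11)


F = G*m1*m2/r^2 = 6.674e-11 * 6.800e+25 * 7.000e+25 / (4.000e+09)^2 = 6.674e-11 * 4.760e+51 / 1.600e+19 = 1.986e+22

1.986e+22 N


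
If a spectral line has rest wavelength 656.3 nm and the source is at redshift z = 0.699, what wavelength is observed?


lam_obs = lam_emit * (1 + z) = 656.3 * (1 + 0.699) = 1115.0537

1115.0537 nm


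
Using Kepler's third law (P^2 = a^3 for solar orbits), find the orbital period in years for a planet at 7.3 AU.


P = a^(3/2) = 7.3^1.5 = 19.7235

19.7235 years


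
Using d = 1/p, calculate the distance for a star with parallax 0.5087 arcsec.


d = 1/p = 1/0.5087 = 1.9658

1.9658 pc


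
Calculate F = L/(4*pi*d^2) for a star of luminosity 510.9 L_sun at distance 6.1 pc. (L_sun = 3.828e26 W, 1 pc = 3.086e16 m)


F = L / (4*pi*d^2) = 1.956e+29 / (4*pi*(1.882e+17)^2) = 4.392e-07

4.392e-07 W/m^2


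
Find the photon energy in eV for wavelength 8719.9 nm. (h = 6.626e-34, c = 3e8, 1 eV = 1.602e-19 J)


E = hc/lambda = 6.626e-34 * 3e8 / 8.720e-06 = 2.280e-20 J = 0.1423 eV

0.1423 eV


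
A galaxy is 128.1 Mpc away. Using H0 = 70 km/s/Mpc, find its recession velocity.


v = H0 * d = 70 * 128.1 = 8967.0

8967.0 km/s


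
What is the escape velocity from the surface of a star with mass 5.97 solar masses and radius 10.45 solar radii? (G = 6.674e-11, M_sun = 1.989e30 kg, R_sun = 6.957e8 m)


M = 5.97 * 1.989e30 kg = 1.187433e+31 kg; R = 10.45 * 6.957e8 m = 7.270065e+09 m. v_esc = sqrt(2GM/R) = sqrt(2 * 6.674e-11 * 1.187433e+31 / 7.270065e+09) = 466921.1099

466921.1099 m/s


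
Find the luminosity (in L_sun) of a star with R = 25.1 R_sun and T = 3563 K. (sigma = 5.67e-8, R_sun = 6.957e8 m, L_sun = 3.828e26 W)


R = 25.1 * 6.957e8 m = 1.746207e+10 m. L = 4*pi*R^2*sigma*T^4 = 4*pi*(1.746207e+10)^2 * 5.67e-8 * 3563^4 = 3.501447847e+28 W. L/L_sun = 3.501447847e+28 / 3.828e26 = 91.4694

91.4694 L_sun


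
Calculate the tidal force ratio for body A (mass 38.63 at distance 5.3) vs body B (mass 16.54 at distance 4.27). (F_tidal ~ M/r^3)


Ratio = (M1/r1^3) / (M2/r2^3) = (38.63/5.3^3) / (16.54/4.27^3) = 1.2214

1.2214


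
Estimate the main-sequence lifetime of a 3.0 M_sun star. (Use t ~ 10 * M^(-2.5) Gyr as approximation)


t = 10 * M^(-2.5) = 10 * 3.0^(-2.5) = 0.6415

0.6415 Gyr


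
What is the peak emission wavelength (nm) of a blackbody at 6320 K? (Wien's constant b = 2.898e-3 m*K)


lam_max = b / T = 2.898e-3 / 6320 = 4.585e-07 m = 458.5443 nm

458.5443 nm


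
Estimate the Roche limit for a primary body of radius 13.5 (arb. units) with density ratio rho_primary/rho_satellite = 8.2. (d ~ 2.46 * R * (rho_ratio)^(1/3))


d_Roche = 2.46 * 13.5 * 8.2^(1/3) = 66.969

66.969


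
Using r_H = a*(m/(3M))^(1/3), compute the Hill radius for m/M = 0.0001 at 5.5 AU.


r_H = a * (m/3M)^(1/3) = 5.5 * (0.0001/3)^(1/3) = 0.177

0.177 AU


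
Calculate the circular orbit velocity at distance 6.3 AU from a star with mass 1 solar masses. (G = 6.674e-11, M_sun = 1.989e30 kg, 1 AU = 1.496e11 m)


v = sqrt(GM/r) = sqrt(6.674e-11 * 1.989e+30 / 9.425e+11) = 11867.9148

11867.9148 m/s


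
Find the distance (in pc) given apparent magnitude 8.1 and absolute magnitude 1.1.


d = 10^((m - M + 5)/5) = 10^((8.1 - 1.1 + 5)/5) = 251.1886

251.1886 pc


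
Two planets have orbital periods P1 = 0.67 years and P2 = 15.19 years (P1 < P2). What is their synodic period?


1/P_syn = |1/P1 - 1/P2| = |1/0.67 - 1/15.19| => P_syn = 0.7009

0.7009 years


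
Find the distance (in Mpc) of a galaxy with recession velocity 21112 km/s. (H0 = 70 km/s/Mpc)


d = v / H0 = 21112 / 70 = 301.6

301.6 Mpc


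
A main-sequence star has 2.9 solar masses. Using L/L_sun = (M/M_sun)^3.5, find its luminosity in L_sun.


L/L_sun = (M/M_sun)^3.5 = 2.9^3.5 = 41.533

41.533 L_sun


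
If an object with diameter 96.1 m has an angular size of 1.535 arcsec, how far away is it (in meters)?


D = size / theta_rad, theta_rad = 1.535 * pi/(180*3600) = 7.442e-06, D = 1.291e+07

1.291e+07 m


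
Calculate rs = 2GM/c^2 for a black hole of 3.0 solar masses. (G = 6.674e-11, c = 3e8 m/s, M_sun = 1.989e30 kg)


M = 3.0 * 1.989e30 kg = 5.967e+30 kg. rs = 2GM/c^2 = 2 * 6.674e-11 * 5.967e+30 / (3e8)^2 = 8849.724

8849.724 m


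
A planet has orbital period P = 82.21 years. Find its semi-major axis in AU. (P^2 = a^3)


a = P^(2/3) = 82.21^(2/3) = 18.9067

18.9067 AU


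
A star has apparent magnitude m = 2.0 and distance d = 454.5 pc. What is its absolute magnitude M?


M = m - 5*log10(d) + 5 = 2.0 - 5*log10(454.5) + 5 = -6.2877

-6.2877


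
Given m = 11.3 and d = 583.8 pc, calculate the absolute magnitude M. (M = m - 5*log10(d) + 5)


M = m - 5*log10(d) + 5 = 11.3 - 5*log10(583.8) + 5 = 2.4687

2.4687


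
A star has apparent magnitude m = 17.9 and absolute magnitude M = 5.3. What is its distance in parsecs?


d = 10^((m - M + 5)/5) = 10^((17.9 - 5.3 + 5)/5) = 3311.3112

3311.3112 pc


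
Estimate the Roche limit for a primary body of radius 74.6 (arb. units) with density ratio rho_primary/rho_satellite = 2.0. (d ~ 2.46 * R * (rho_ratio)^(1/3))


d_Roche = 2.46 * 74.6 * 2.0^(1/3) = 231.2157

231.2157


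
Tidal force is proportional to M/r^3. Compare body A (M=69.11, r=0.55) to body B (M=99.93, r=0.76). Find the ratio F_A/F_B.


Ratio = (M1/r1^3) / (M2/r2^3) = (69.11/0.55^3) / (99.93/0.76^3) = 1.8247

1.8247


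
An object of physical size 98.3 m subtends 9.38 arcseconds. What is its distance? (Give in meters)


D = size / theta_rad, theta_rad = 9.38 * pi/(180*3600) = 4.548e-05, D = 2.162e+06

2.162e+06 m


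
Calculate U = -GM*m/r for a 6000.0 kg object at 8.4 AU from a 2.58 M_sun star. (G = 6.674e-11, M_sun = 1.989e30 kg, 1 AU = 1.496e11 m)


M = 2.58 * 1.989e30 kg = 5.13162e+30 kg; r = 8.4 AU * 1.496e11 m/AU = 1.25664e+12 m. U = -GM*m/r = -(6.674e-11 * 5.13162e+30 * 6000.0) / 1.25664e+12 = -1.635e+12

-1.635e+12 J


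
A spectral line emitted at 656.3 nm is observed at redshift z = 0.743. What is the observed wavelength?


lam_obs = lam_emit * (1 + z) = 656.3 * (1 + 0.743) = 1143.9309

1143.9309 nm


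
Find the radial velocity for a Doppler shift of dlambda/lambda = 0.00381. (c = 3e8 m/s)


v = (dlambda/lambda) * c = 0.00381 * 3e8 = 1.143e+06

1.143e+06 m/s


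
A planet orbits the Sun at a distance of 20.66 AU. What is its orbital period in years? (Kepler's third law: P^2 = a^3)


P = a^(3/2) = 20.66^1.5 = 93.9065

93.9065 years


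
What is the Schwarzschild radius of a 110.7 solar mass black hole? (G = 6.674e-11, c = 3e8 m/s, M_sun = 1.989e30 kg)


M = 110.7 * 1.989e30 kg = 2.201823e+32 kg. rs = 2GM/c^2 = 2 * 6.674e-11 * 2.201823e+32 / (3e8)^2 = 326554.8156

326554.8156 m


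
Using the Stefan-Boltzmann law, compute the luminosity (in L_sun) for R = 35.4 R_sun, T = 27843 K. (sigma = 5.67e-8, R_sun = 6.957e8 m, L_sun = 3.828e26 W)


R = 35.4 * 6.957e8 m = 2.462778e+10 m. L = 4*pi*R^2*sigma*T^4 = 4*pi*(2.462778e+10)^2 * 5.67e-8 * 27843^4 = 2.597212972e+32 W. L/L_sun = 2.597212972e+32 / 3.828e26 = 678477.7878

678477.7878 L_sun


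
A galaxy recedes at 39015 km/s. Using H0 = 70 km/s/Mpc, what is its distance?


d = v / H0 = 39015 / 70 = 557.3571

557.3571 Mpc


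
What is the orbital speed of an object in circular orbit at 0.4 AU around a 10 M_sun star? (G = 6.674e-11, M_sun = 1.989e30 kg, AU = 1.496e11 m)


v = sqrt(GM/r) = sqrt(6.674e-11 * 1.989e+31 / 5.984e+10) = 148941.1491

148941.1491 m/s


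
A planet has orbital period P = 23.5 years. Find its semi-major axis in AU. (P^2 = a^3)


a = P^(2/3) = 23.5^(2/3) = 8.2044

8.2044 AU


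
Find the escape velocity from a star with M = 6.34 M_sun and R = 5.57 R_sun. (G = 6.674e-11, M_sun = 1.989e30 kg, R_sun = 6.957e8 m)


M = 6.34 * 1.989e30 kg = 1.261026e+31 kg; R = 5.57 * 6.957e8 m = 3.875049e+09 m. v_esc = sqrt(2GM/R) = sqrt(2 * 6.674e-11 * 1.261026e+31 / 3.875049e+09) = 659069.9646

659069.9646 m/s


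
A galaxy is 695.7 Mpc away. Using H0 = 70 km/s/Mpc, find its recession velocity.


v = H0 * d = 70 * 695.7 = 48699.0

48699.0 km/s


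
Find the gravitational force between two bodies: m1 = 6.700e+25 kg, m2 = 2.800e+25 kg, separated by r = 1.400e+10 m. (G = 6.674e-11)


F = G*m1*m2/r^2 = 6.674e-11 * 6.700e+25 * 2.800e+25 / (1.400e+10)^2 = 6.674e-11 * 1.876e+51 / 1.960e+20 = 6.388e+20

6.388e+20 N


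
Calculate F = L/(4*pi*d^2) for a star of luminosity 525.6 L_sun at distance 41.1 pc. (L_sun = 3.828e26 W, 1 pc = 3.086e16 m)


F = L / (4*pi*d^2) = 2.012e+29 / (4*pi*(1.268e+18)^2) = 9.953e-09

9.953e-09 W/m^2


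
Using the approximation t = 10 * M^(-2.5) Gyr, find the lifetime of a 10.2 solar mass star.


t = 10 * M^(-2.5) = 10 * 10.2^(-2.5) = 0.0301

0.0301 Gyr


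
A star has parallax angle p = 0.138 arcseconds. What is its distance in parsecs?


d = 1/p = 1/0.138 = 7.2464

7.2464 pc


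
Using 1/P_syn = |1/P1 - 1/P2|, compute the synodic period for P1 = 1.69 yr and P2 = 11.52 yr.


1/P_syn = |1/P1 - 1/P2| = |1/1.69 - 1/11.52| => P_syn = 1.9805

1.9805 years


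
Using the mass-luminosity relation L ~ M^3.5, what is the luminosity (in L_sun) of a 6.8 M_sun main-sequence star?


L/L_sun = (M/M_sun)^3.5 = 6.8^3.5 = 819.9383

819.9383 L_sun


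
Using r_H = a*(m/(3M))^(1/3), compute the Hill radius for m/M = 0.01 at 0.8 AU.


r_H = a * (m/3M)^(1/3) = 0.8 * (0.01/3)^(1/3) = 0.1195

0.1195 AU


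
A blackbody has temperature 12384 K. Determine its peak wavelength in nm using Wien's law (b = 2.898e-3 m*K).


lam_max = b / T = 2.898e-3 / 12384 = 2.340e-07 m = 234.0116 nm

234.0116 nm


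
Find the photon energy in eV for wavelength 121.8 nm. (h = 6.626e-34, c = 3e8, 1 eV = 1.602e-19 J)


E = hc/lambda = 6.626e-34 * 3e8 / 1.218e-07 = 1.632e-18 J = 10.1874 eV

10.1874 eV


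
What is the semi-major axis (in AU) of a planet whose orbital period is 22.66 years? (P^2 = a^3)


a = P^(2/3) = 22.66^(2/3) = 8.0077

8.0077 AU


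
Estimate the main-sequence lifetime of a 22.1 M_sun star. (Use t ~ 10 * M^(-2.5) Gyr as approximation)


t = 10 * M^(-2.5) = 10 * 22.1^(-2.5) = 0.0044

0.0044 Gyr


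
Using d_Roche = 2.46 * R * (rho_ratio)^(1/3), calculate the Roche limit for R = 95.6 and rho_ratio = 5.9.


d_Roche = 2.46 * 95.6 * 5.9^(1/3) = 424.9557

424.9557


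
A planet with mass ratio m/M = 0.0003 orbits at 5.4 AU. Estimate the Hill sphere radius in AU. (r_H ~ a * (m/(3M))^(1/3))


r_H = a * (m/3M)^(1/3) = 5.4 * (0.0003/3)^(1/3) = 0.2506

0.2506 AU


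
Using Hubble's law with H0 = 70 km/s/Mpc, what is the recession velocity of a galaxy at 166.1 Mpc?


v = H0 * d = 70 * 166.1 = 11627.0

11627.0 km/s


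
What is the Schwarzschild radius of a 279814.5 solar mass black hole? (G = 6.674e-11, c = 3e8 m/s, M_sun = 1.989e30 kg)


M = 279814.5 * 1.989e30 kg = 5.565510405e+35 kg. rs = 2GM/c^2 = 2 * 6.674e-11 * 5.565510405e+35 / (3e8)^2 = 8.254e+08

8.254e+08 m


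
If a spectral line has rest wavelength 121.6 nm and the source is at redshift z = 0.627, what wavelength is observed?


lam_obs = lam_emit * (1 + z) = 121.6 * (1 + 0.627) = 197.8432

197.8432 nm


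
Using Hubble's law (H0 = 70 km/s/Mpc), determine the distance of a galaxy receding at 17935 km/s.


d = v / H0 = 17935 / 70 = 256.2143

256.2143 Mpc


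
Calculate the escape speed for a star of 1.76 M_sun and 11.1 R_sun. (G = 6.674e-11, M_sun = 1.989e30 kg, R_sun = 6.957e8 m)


M = 1.76 * 1.989e30 kg = 3.50064e+30 kg; R = 11.1 * 6.957e8 m = 7.72227e+09 m. v_esc = sqrt(2GM/R) = sqrt(2 * 6.674e-11 * 3.50064e+30 / 7.72227e+09) = 245985.4013

245985.4013 m/s


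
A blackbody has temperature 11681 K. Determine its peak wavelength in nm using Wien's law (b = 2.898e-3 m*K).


lam_max = b / T = 2.898e-3 / 11681 = 2.481e-07 m = 248.0952 nm

248.0952 nm


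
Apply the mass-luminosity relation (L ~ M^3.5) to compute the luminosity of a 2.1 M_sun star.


L/L_sun = (M/M_sun)^3.5 = 2.1^3.5 = 13.4205

13.4205 L_sun


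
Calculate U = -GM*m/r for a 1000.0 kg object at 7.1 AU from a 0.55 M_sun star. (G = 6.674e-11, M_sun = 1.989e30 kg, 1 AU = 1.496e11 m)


M = 0.55 * 1.989e30 kg = 1.09395e+30 kg; r = 7.1 AU * 1.496e11 m/AU = 1.06216e+12 m. U = -GM*m/r = -(6.674e-11 * 1.09395e+30 * 1000.0) / 1.06216e+12 = -6.874e+10

-6.874e+10 J


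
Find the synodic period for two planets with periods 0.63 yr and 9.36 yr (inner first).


1/P_syn = |1/P1 - 1/P2| = |1/0.63 - 1/9.36| => P_syn = 0.6755

0.6755 years


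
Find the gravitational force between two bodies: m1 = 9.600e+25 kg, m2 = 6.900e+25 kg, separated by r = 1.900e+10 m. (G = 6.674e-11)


F = G*m1*m2/r^2 = 6.674e-11 * 9.600e+25 * 6.900e+25 / (1.900e+10)^2 = 6.674e-11 * 6.624e+51 / 3.610e+20 = 1.225e+21

1.225e+21 N


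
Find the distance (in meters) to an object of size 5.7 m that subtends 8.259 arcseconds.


D = size / theta_rad, theta_rad = 8.259 * pi/(180*3600) = 4.004e-05, D = 142354.9335

142354.9335 m


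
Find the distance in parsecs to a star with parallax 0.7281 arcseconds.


d = 1/p = 1/0.7281 = 1.3734

1.3734 pc


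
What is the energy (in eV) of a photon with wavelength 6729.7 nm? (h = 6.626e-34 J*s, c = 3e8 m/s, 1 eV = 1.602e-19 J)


E = hc/lambda = 6.626e-34 * 3e8 / 6.730e-06 = 2.954e-20 J = 0.1844 eV

0.1844 eV


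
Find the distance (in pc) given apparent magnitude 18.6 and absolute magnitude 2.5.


d = 10^((m - M + 5)/5) = 10^((18.6 - 2.5 + 5)/5) = 16595.8691

16595.8691 pc


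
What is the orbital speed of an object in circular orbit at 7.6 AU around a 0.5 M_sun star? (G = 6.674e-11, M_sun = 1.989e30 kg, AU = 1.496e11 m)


v = sqrt(GM/r) = sqrt(6.674e-11 * 9.945e+29 / 1.137e+12) = 7640.5197

7640.5197 m/s


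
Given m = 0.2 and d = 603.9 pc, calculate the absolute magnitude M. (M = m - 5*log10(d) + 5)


M = m - 5*log10(d) + 5 = 0.2 - 5*log10(603.9) + 5 = -8.7048

-8.7048


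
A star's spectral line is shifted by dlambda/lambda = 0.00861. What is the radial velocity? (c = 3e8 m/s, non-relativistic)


v = (dlambda/lambda) * c = 0.00861 * 3e8 = 2.583e+06

2.583e+06 m/s


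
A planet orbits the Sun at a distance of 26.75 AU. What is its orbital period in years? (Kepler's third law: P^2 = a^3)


P = a^(3/2) = 26.75^1.5 = 138.3521

138.3521 years


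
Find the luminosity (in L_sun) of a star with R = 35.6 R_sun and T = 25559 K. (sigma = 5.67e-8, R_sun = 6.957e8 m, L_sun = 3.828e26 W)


R = 35.6 * 6.957e8 m = 2.476692e+10 m. L = 4*pi*R^2*sigma*T^4 = 4*pi*(2.476692e+10)^2 * 5.67e-8 * 25559^4 = 1.865143957e+32 W. L/L_sun = 1.865143957e+32 / 3.828e26 = 487237.1883

487237.1883 L_sun


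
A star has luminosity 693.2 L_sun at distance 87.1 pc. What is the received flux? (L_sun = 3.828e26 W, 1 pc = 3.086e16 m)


F = L / (4*pi*d^2) = 2.654e+29 / (4*pi*(2.688e+18)^2) = 2.923e-09

2.923e-09 W/m^2


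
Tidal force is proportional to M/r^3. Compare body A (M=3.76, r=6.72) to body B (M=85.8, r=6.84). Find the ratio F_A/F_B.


Ratio = (M1/r1^3) / (M2/r2^3) = (3.76/6.72^3) / (85.8/6.84^3) = 0.0462

0.0462


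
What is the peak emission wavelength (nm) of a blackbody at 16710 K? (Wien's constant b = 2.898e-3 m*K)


lam_max = b / T = 2.898e-3 / 16710 = 1.734e-07 m = 173.4291 nm

173.4291 nm


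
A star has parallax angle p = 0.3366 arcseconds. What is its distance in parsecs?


d = 1/p = 1/0.3366 = 2.9709

2.9709 pc
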